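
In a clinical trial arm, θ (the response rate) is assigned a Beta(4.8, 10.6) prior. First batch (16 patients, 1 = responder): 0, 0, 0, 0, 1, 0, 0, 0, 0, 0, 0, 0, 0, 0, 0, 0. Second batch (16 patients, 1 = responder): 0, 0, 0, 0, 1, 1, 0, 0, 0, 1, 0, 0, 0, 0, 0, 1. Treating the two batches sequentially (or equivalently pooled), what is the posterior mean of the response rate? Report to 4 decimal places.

0.2068

The Beta prior is conjugate to a Binomial/Bernoulli likelihood; the update adds successes to α and failures to β.
After batch 1: Beta(4.8+1, 10.6+15) = Beta(5.8, 25.6).
After batch 2: Beta(5.8+4, 25.6+12) = Beta(9.8, 37.6).
Posterior mean = α/(α+β) = 9.8/47.4 = 0.2068.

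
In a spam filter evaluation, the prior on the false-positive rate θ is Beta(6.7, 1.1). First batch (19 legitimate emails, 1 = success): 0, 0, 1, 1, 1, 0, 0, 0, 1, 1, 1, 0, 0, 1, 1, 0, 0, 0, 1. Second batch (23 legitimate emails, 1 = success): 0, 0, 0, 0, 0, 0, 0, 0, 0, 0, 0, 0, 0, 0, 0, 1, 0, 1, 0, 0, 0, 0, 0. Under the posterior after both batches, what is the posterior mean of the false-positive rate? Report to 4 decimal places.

The Beta prior is conjugate to a Binomial/Bernoulli likelihood; the update adds successes to α and failures to β.
After batch 1: Beta(6.7+9, 1.1+10) = Beta(15.7, 11.1).
After batch 2: Beta(15.7+2, 11.1+21) = Beta(17.7, 32.1).
Posterior mean = α/(α+β) = 17.7/49.8 = 0.3554.

0.3554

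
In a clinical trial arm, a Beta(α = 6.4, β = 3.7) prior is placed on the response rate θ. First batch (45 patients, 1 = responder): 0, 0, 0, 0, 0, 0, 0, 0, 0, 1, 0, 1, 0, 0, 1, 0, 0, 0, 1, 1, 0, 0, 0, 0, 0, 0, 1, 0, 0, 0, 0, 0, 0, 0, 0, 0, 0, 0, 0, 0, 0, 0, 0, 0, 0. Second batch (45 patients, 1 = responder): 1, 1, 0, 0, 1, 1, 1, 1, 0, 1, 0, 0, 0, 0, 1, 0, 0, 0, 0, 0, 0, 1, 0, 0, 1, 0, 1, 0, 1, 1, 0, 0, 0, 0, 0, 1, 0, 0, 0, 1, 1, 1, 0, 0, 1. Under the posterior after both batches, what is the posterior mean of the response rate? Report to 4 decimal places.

0.3037

The Beta prior is conjugate to a Binomial/Bernoulli likelihood; the update adds successes to α and failures to β.
After batch 1: Beta(6.4+6, 3.7+39) = Beta(12.4, 42.7).
After batch 2: Beta(12.4+18, 42.7+27) = Beta(30.4, 69.7).
Posterior mean = α/(α+β) = 30.4/100.1 = 0.3037.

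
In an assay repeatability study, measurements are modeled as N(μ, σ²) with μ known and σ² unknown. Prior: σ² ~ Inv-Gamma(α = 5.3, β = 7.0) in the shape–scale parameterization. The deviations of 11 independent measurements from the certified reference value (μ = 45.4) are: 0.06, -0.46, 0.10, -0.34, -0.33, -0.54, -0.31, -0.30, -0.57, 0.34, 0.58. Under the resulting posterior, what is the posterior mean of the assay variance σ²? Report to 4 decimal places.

0.8012

With known mean μ and an Inverse-Gamma(α, β) prior on σ², the Normal likelihood is conjugate: posterior is Inv-Gamma(α + n/2, β + Σ(xᵢ−μ)²/2).
Σ(xᵢ−μ)² = (0.06)² + (-0.46)² + (0.10)² + (-0.34)² + (-0.33)² + (-0.54)² + (-0.31)² + (-0.30)² + (-0.57)² + (0.34)² + (0.58)² = 1.7043.
Posterior: Inv-Gamma(5.3 + 11/2, 7.0 + 1.7043/2) = Inv-Gamma(10.80, 7.85215).
E[σ²|data] = β/(α−1) = 7.85215/9.80 = 0.8012.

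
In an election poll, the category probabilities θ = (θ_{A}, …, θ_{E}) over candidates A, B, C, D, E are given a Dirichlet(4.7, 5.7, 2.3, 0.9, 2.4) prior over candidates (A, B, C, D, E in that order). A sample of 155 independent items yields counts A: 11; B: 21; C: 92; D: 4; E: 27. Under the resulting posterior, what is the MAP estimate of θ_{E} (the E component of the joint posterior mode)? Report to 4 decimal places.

0.1711

The Dirichlet prior is conjugate to the Multinomial likelihood: each posterior αⱼ = prior αⱼ + observed count nⱼ.
Posterior concentration: (15.7, 26.7, 94.3, 4.9, 29.4), total = 171.0.
Joint mode component: (α_{E}−1)/(Σα−K) = 28.4/166.0 = 0.1711.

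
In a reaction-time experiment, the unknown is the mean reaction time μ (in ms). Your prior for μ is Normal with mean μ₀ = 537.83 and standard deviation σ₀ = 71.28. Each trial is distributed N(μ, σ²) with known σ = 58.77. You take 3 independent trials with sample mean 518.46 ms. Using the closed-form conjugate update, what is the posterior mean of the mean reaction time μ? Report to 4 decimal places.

522.0383

For Normal data with known variance σ², a Normal(μ₀, σ₀²) prior on μ is conjugate. Posterior precision = 1/σ₀² + n/σ²; posterior mean is the precision-weighted average of μ₀ and x̄.
n·x̄ = 3·518.46 = 1555.38.
σ₀² = 71.28² = 5080.8384, σ² = 58.77² = 3453.9129; σ² + n·σ₀² = 3453.9129 + 3·5080.8384 = 18696.4281.
Posterior mean = (μ₀/σ₀² + n·x̄/σ²)/(1/σ₀² + n/σ²) = (σ²·μ₀ + σ₀²·n·x̄)/(σ² + n·σ₀²) = (3453.9129·537.83 + 5080.8384·1555.38)/18696.4281 = 9760252.405599/18696.4281 = 522.0383.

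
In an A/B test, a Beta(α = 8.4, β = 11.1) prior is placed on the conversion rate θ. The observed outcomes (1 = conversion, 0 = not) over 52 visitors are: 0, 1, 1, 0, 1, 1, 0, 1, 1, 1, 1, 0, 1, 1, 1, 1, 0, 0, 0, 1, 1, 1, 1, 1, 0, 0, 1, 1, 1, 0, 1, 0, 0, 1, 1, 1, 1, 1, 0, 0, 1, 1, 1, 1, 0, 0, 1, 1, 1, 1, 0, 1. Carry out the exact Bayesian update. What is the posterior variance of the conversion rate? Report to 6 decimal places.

0.003290

The Beta prior is conjugate to a Binomial/Bernoulli likelihood; the update adds successes to α and failures to β.
Posterior: Beta(α+k, β+n−k) = Beta(8.4+35, 11.1+17) = Beta(43.4, 28.1).
Var = αβ/((α+β)²(α+β+1)) = 43.4·28.1/(71.5²·72.5) = 0.003290.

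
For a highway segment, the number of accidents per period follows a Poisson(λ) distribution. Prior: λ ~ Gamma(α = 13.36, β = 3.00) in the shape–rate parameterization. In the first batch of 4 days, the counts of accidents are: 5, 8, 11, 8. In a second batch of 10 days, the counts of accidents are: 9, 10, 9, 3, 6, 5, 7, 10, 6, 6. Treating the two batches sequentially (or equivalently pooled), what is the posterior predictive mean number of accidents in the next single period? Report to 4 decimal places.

6.8447

With a Gamma(shape α, rate β) prior, the Poisson likelihood is conjugate: the posterior is Gamma(α + ΣXᵢ, β + n).
Batch 1: sum of counts S = 32 over n = 4 days.
After batch 1: Gamma(α+S, β+n) = Gamma(13.36+32, 3.00+4) = Gamma(45.36, 7.00).
Batch 2: sum of counts S = 71 over n = 10 days.
After batch 2: Gamma(α+S, β+n) = Gamma(45.36+71, 7.00+10) = Gamma(116.36, 17.00).
The predictive distribution for one future period is NegBinom with mean α/β = 6.8447.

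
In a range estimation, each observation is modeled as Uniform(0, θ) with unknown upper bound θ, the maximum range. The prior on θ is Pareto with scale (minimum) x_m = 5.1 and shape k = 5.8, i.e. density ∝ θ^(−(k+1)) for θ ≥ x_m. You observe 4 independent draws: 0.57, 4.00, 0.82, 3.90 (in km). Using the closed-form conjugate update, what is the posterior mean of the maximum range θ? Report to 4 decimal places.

A Pareto(scale x_m, shape k) prior on the upper bound θ of Uniform(0, θ) is conjugate: posterior is Pareto(max(x_m, max xᵢ), k + n).
Sample maximum = 4.00; prior scale x_m = 5.1 → posterior scale = max = 5.10.
Posterior shape = 5.8 + 4 = 9.8.
E[θ|data] = k·x_m/(k−1) = 9.8·5.10/8.8 = 5.6795.

5.6795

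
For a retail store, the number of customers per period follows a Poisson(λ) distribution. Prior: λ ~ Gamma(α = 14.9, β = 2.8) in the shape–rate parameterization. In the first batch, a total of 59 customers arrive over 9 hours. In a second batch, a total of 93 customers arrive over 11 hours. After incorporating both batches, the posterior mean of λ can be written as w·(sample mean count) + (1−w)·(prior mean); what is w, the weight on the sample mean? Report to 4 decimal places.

0.8772

With a Gamma(shape α, rate β) prior, the Poisson likelihood is conjugate: the posterior is Gamma(α + ΣXᵢ, β + n).
Total number of hours: n = 9 + 11 = 20.
Posterior mean = (α₀+S)/(β₀+n) = [n/(β₀+n)]·(S/n) + [β₀/(β₀+n)]·(α₀/β₀), so only n and β₀ enter the weight.
Weight on data w = n/(β₀+n) = 20/(2.8+20) = 20/22.8 = 0.8772.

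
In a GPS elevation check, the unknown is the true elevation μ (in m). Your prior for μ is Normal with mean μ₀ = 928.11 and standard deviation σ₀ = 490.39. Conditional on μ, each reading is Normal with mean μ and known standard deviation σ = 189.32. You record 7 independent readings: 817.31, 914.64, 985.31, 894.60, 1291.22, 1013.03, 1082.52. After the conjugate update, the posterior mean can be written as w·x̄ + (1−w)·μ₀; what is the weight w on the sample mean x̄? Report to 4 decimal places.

For Normal data with known variance σ², a Normal(μ₀, σ₀²) prior on μ is conjugate. Posterior precision = 1/σ₀² + n/σ²; posterior mean is the precision-weighted average of μ₀ and x̄.
σ₀² = 490.39² = 240482.3521, σ² = 189.32² = 35842.0624. Prior precision 1/σ₀² = 1/240482.3521; data precision n/σ² = 7/35842.0624.
w = (n/σ²)/(1/σ₀² + n/σ²) = n·σ₀²/(σ² + n·σ₀²) = 7·240482.3521/(35842.0624 + 7·240482.3521) = 1683376.4647/1719218.5271 = 0.9792.

0.9792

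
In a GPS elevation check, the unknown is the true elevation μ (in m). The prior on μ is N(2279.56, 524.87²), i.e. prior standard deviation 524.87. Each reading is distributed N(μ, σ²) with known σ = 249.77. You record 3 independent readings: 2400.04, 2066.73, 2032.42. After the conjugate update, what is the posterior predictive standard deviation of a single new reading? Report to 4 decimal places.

For Normal data with known variance σ², a Normal(μ₀, σ₀²) prior on μ is conjugate. Posterior precision = 1/σ₀² + n/σ²; posterior mean is the precision-weighted average of μ₀ and x̄.
σ₀² = 524.87² = 275488.5169, σ² = 249.77² = 62385.0529; σ² + n·σ₀² = 62385.0529 + 3·275488.5169 = 888850.6036.
Posterior precision = 1/σ₀² + n/σ² = 1/275488.5169 + 3/62385.0529 = (σ² + n·σ₀²)/(σ₀²σ²) = 888850.6036/(275488.5169·62385.0529); posterior variance σₙ² = σ₀²σ²/(σ² + n·σ₀²) = 275488.5169·62385.0529/888850.6036 = 19335.494211.
Predictive variance for one new observation = σₙ² + σ² = 275488.5169·62385.0529/888850.6036 + 62385.0529 = σ²·(σ₀² + 888850.6036)/888850.6036 = 62385.0529·1164339.1205/888850.6036 = 81720.547111; SD = √(62385.0529·1164339.1205/888850.6036) = 285.8681.

285.8681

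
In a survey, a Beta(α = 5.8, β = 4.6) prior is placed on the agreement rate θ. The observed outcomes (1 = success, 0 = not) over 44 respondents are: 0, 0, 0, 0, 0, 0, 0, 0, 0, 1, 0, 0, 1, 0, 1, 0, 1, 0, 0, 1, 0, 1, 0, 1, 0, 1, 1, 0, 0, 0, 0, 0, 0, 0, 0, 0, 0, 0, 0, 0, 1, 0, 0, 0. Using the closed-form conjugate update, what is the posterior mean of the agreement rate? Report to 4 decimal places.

The Beta prior is conjugate to a Binomial/Bernoulli likelihood; the update adds successes to α and failures to β.
Posterior: Beta(α+k, β+n−k) = Beta(5.8+10, 4.6+34) = Beta(15.8, 38.6).
Posterior mean = α/(α+β) = 15.8/54.4 = 0.2904.

0.2904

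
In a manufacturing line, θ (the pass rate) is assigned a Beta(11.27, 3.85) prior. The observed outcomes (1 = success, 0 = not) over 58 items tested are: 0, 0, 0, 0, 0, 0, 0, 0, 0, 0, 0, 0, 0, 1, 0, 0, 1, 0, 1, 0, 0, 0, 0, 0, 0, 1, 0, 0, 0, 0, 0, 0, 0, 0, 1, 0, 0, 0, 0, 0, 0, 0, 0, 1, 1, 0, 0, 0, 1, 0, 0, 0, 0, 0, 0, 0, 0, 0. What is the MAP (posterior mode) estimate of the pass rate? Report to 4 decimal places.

The Beta prior is conjugate to a Binomial/Bernoulli likelihood; the update adds successes to α and failures to β.
Posterior: Beta(α+k, β+n−k) = Beta(11.27+8, 3.85+50) = Beta(19.27, 53.85).
Mode of Beta(a,b) for a,b>1 is (a−1)/(a+b−2) = 18.27/71.12 = 0.2569.

0.2569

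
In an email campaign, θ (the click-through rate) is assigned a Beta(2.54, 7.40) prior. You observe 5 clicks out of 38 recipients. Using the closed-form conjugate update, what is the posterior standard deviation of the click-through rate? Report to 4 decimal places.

0.0520

The Beta prior is conjugate to a Binomial/Bernoulli likelihood; the update adds successes to α and failures to β.
Posterior: Beta(α+k, β+n−k) = Beta(2.54+5, 7.40+33) = Beta(7.54, 40.40).
Var = αβ/((α+β)²(α+β+1)) = 7.54·40.40/(47.94²·48.94) = 0.00270827; SD = √0.00270827 = 0.0520.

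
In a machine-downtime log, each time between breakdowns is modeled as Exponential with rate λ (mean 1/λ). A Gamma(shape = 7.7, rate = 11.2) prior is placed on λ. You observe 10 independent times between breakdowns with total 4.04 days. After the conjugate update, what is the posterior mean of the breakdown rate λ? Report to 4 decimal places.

With a Gamma(shape α, rate β) prior on the exponential rate λ, the posterior after n observations with total T = Σxᵢ is Gamma(α+n, β+T).
Posterior: Gamma(7.7+10, 11.2+4.04) = Gamma(17.7, 15.24).
Posterior mean of λ = α/β = 17.7/15.24 = 1.1614.

1.1614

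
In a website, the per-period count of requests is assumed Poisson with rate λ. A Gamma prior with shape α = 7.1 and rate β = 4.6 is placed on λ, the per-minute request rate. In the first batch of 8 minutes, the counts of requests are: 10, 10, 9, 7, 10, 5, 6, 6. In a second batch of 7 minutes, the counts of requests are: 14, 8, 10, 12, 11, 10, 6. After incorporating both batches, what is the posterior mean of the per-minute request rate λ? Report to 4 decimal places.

7.1990

With a Gamma(shape α, rate β) prior, the Poisson likelihood is conjugate: the posterior is Gamma(α + ΣXᵢ, β + n).
Batch 1: sum of counts S = 63 over n = 8 minutes.
After batch 1: Gamma(α+S, β+n) = Gamma(7.1+63, 4.6+8) = Gamma(70.1, 12.6).
Batch 2: sum of counts S = 71 over n = 7 minutes.
After batch 2: Gamma(α+S, β+n) = Gamma(70.1+71, 12.6+7) = Gamma(141.1, 19.6).
Posterior mean = α/β = 141.1/19.6 = 7.1990.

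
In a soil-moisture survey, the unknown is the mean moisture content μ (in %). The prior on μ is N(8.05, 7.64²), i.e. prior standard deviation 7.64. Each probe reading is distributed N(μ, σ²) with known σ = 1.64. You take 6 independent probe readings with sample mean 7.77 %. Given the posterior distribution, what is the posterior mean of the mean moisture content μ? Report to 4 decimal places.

7.7721

For Normal data with known variance σ², a Normal(μ₀, σ₀²) prior on μ is conjugate. Posterior precision = 1/σ₀² + n/σ²; posterior mean is the precision-weighted average of μ₀ and x̄.
n·x̄ = 6·7.77 = 46.62.
σ₀² = 7.64² = 58.3696, σ² = 1.64² = 2.6896; σ² + n·σ₀² = 2.6896 + 6·58.3696 = 352.9072.
Posterior mean = (μ₀/σ₀² + n·x̄/σ²)/(1/σ₀² + n/σ²) = (σ²·μ₀ + σ₀²·n·x̄)/(σ² + n·σ₀²) = (2.6896·8.05 + 58.3696·46.62)/352.9072 = 2742.842032/352.9072 = 7.7721.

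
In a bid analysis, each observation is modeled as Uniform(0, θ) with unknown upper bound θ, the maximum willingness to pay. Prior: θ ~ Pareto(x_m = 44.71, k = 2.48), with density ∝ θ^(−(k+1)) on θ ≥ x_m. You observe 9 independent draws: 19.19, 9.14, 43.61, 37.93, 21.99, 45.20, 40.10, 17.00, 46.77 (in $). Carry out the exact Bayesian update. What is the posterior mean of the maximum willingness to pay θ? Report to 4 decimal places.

51.2328

A Pareto(scale x_m, shape k) prior on the upper bound θ of Uniform(0, θ) is conjugate: posterior is Pareto(max(x_m, max xᵢ), k + n).
Sample maximum = 46.77; prior scale x_m = 44.71 → posterior scale = max = 46.77.
Posterior shape = 2.48 + 9 = 11.48.
E[θ|data] = k·x_m/(k−1) = 11.48·46.77/10.48 = 51.2328.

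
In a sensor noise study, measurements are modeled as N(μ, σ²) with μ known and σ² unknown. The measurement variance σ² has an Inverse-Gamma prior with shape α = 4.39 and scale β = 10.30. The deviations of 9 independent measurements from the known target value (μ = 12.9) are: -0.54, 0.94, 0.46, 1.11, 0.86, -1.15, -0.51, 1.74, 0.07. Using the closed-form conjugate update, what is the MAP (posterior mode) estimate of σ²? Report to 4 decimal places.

1.4446

With known mean μ and an Inverse-Gamma(α, β) prior on σ², the Normal likelihood is conjugate: posterior is Inv-Gamma(α + n/2, β + Σ(xᵢ−μ)²/2).
Σ(xᵢ−μ)² = (-0.54)² + (0.94)² + (0.46)² + (1.11)² + (0.86)² + (-1.15)² + (-0.51)² + (1.74)² + (0.07)² = 7.9736.
Posterior: Inv-Gamma(4.39 + 9/2, 10.30 + 7.9736/2) = Inv-Gamma(8.89, 14.28680).
Mode = β/(α+1) = 14.28680/9.89 = 1.4446.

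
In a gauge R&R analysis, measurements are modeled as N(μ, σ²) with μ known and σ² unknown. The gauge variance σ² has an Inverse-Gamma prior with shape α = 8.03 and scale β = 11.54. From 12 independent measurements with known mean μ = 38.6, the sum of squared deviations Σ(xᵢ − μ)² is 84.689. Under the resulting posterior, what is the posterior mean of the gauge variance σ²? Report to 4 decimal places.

4.1354

With known mean μ and an Inverse-Gamma(α, β) prior on σ², the Normal likelihood is conjugate: posterior is Inv-Gamma(α + n/2, β + Σ(xᵢ−μ)²/2).
Posterior: Inv-Gamma(8.03 + 12/2, 11.54 + 84.689/2) = Inv-Gamma(14.03, 53.8845).
E[σ²|data] = β/(α−1) = 53.8845/13.03 = 4.1354.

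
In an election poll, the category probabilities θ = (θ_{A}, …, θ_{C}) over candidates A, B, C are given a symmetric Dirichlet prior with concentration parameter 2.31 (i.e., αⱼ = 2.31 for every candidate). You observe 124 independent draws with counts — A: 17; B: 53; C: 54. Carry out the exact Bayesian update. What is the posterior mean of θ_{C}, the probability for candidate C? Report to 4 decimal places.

0.4301

The Dirichlet prior is conjugate to the Multinomial likelihood: each posterior αⱼ = prior αⱼ + observed count nⱼ.
Posterior concentration: (19.31, 55.31, 56.31), total = 130.93.
E[θ_{C}|data] = α_{C}/Σα = 56.31/130.93 = 0.4301.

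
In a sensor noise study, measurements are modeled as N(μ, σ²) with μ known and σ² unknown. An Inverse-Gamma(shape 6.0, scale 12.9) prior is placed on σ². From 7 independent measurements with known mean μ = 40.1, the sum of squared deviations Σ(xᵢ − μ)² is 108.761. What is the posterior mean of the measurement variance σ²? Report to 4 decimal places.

With known mean μ and an Inverse-Gamma(α, β) prior on σ², the Normal likelihood is conjugate: posterior is Inv-Gamma(α + n/2, β + Σ(xᵢ−μ)²/2).
Posterior: Inv-Gamma(6.0 + 7/2, 12.9 + 108.761/2) = Inv-Gamma(9.50, 67.2805).
E[σ²|data] = β/(α−1) = 67.2805/8.50 = 7.9154.

7.9154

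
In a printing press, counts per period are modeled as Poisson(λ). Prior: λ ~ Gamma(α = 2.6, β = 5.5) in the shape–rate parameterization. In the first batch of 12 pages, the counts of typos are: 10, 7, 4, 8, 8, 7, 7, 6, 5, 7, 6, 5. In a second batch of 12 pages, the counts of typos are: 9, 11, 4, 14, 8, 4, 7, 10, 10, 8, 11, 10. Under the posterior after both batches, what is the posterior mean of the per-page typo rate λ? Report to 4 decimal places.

With a Gamma(shape α, rate β) prior, the Poisson likelihood is conjugate: the posterior is Gamma(α + ΣXᵢ, β + n).
Batch 1: sum of counts S = 80 over n = 12 pages.
After batch 1: Gamma(α+S, β+n) = Gamma(2.6+80, 5.5+12) = Gamma(82.6, 17.5).
Batch 2: sum of counts S = 106 over n = 12 pages.
After batch 2: Gamma(α+S, β+n) = Gamma(82.6+106, 17.5+12) = Gamma(188.6, 29.5).
Posterior mean = α/β = 188.6/29.5 = 6.3932.

6.3932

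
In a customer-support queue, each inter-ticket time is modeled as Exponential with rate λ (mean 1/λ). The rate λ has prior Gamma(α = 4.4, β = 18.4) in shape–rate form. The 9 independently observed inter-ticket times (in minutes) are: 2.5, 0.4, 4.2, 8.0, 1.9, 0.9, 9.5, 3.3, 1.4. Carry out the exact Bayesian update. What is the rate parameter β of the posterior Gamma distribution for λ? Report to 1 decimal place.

With a Gamma(shape α, rate β) prior on the exponential rate λ, the posterior after n observations with total T = Σxᵢ is Gamma(α+n, β+T).
Sum of observations T = 32.1 minutes; n = 9.
Posterior: Gamma(4.4+9, 18.4+32.1) = Gamma(13.4, 50.5).
Posterior β = 50.5.

50.5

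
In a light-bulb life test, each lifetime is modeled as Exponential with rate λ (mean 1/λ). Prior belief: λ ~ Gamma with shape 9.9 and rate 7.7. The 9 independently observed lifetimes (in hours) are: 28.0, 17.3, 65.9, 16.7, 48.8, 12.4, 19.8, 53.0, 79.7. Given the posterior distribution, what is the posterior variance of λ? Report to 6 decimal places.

With a Gamma(shape α, rate β) prior on the exponential rate λ, the posterior after n observations with total T = Σxᵢ is Gamma(α+n, β+T).
Sum of observations T = 341.6 hours; n = 9.
Posterior: Gamma(9.9+9, 7.7+341.6) = Gamma(18.9, 349.3).
Var = α/β² = 0.000155.

0.000155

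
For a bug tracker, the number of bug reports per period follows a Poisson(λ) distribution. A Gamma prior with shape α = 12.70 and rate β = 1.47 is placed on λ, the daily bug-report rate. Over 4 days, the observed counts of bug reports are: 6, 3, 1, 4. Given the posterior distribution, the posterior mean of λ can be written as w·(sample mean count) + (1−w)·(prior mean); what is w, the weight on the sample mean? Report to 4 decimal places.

With a Gamma(shape α, rate β) prior, the Poisson likelihood is conjugate: the posterior is Gamma(α + ΣXᵢ, β + n).
Posterior mean = (α₀+S)/(β₀+n) = [n/(β₀+n)]·(S/n) + [β₀/(β₀+n)]·(α₀/β₀), so only n and β₀ enter the weight.
Weight on data w = n/(β₀+n) = 4/(1.47+4) = 4/5.47 = 0.7313.

0.7313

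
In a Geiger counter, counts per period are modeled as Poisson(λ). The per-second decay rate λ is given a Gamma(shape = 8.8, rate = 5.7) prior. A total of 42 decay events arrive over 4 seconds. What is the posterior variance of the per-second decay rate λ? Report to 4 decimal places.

With a Gamma(shape α, rate β) prior, the Poisson likelihood is conjugate: the posterior is Gamma(α + ΣXᵢ, β + n).
Posterior: Gamma(α+S, β+n) = Gamma(8.8+42, 5.7+4) = Gamma(50.8, 9.7).
Var = α/β² = 50.8/9.7² = 0.5399.

0.5399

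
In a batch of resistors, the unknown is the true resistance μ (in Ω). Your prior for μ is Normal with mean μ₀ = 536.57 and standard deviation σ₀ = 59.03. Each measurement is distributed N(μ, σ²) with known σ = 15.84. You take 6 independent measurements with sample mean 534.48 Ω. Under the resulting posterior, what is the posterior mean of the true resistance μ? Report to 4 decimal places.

534.5048

For Normal data with known variance σ², a Normal(μ₀, σ₀²) prior on μ is conjugate. Posterior precision = 1/σ₀² + n/σ²; posterior mean is the precision-weighted average of μ₀ and x̄.
n·x̄ = 6·534.48 = 3206.88.
σ₀² = 59.03² = 3484.5409, σ² = 15.84² = 250.9056; σ² + n·σ₀² = 250.9056 + 6·3484.5409 = 21158.151.
Posterior mean = (μ₀/σ₀² + n·x̄/σ²)/(1/σ₀² + n/σ²) = (σ²·μ₀ + σ₀²·n·x̄)/(σ² + n·σ₀²) = (250.9056·536.57 + 3484.5409·3206.88)/21158.151 = 11309132.939184/21158.151 = 534.5048.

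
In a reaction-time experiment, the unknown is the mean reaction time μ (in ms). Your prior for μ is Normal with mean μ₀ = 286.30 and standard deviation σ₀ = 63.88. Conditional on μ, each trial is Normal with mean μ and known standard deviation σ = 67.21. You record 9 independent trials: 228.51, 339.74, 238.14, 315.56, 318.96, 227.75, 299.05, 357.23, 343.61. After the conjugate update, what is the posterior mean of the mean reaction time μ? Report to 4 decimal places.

295.3878

For Normal data with known variance σ², a Normal(μ₀, σ₀²) prior on μ is conjugate. Posterior precision = 1/σ₀² + n/σ²; posterior mean is the precision-weighted average of μ₀ and x̄.
Σxᵢ = 228.51 + 339.74 + 238.14 + 315.56 + 318.96 + 227.75 + 299.05 + 357.23 + 343.61 = 2668.55, so n·x̄ = 2668.55.
σ₀² = 63.88² = 4080.6544, σ² = 67.21² = 4517.1841; σ² + n·σ₀² = 4517.1841 + 9·4080.6544 = 41243.0737.
Posterior mean = (μ₀/σ₀² + n·x̄/σ²)/(1/σ₀² + n/σ²) = (σ²·μ₀ + σ₀²·n·x̄)/(σ² + n·σ₀²) = (4517.1841·286.30 + 4080.6544·2668.55)/41243.0737 = 12182700.10695/41243.0737 = 295.3878.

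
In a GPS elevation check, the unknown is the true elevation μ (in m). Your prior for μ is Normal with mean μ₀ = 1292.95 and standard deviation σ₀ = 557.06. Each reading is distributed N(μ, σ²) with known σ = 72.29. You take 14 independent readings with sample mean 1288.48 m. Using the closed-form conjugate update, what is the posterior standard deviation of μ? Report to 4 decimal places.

19.3087

For Normal data with known variance σ², a Normal(μ₀, σ₀²) prior on μ is conjugate. Posterior precision = 1/σ₀² + n/σ²; posterior mean is the precision-weighted average of μ₀ and x̄.
σ₀² = 557.06² = 310315.8436, σ² = 72.29² = 5225.8441; σ² + n·σ₀² = 5225.8441 + 14·310315.8436 = 4349647.6545.
Posterior precision = 1/σ₀² + n/σ² = 1/310315.8436 + 14/5225.8441 = (σ² + n·σ₀²)/(σ₀²σ²) = 4349647.6545/(310315.8436·5225.8441); posterior variance σₙ² = σ₀²σ²/(σ² + n·σ₀²) = 310315.8436·5225.8441/4349647.6545 = 372.826111.
Posterior SD = √σₙ² = √(310315.8436·5225.8441/4349647.6545) = 19.3087.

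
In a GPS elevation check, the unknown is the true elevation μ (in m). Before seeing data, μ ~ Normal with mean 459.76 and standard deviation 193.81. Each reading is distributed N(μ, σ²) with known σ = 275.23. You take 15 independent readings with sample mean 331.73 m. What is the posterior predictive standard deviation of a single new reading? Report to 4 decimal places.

For Normal data with known variance σ², a Normal(μ₀, σ₀²) prior on μ is conjugate. Posterior precision = 1/σ₀² + n/σ²; posterior mean is the precision-weighted average of μ₀ and x̄.
σ₀² = 193.81² = 37562.3161, σ² = 275.23² = 75751.5529; σ² + n·σ₀² = 75751.5529 + 15·37562.3161 = 639186.2944.
Posterior precision = 1/σ₀² + n/σ² = 1/37562.3161 + 15/75751.5529 = (σ² + n·σ₀²)/(σ₀²σ²) = 639186.2944/(37562.3161·75751.5529); posterior variance σₙ² = σ₀²σ²/(σ² + n·σ₀²) = 37562.3161·75751.5529/639186.2944 = 4451.603234.
Predictive variance for one new observation = σₙ² + σ² = 37562.3161·75751.5529/639186.2944 + 75751.5529 = σ²·(σ₀² + 639186.2944)/639186.2944 = 75751.5529·676748.6105/639186.2944 = 80203.156134; SD = √(75751.5529·676748.6105/639186.2944) = 283.2016.

283.2016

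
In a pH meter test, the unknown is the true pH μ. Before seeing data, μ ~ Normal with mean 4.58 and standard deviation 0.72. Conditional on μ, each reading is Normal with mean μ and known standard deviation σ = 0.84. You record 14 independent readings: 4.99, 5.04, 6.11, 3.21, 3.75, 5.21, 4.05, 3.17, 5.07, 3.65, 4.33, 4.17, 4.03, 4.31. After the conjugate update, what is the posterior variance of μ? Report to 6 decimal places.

For Normal data with known variance σ², a Normal(μ₀, σ₀²) prior on μ is conjugate. Posterior precision = 1/σ₀² + n/σ²; posterior mean is the precision-weighted average of μ₀ and x̄.
σ₀² = 0.72² = 0.5184, σ² = 0.84² = 0.7056; σ² + n·σ₀² = 0.7056 + 14·0.5184 = 7.9632.
Posterior precision = 1/σ₀² + n/σ² = 1/0.5184 + 14/0.7056 = (σ² + n·σ₀²)/(σ₀²σ²) = 7.9632/(0.5184·0.7056); posterior variance σₙ² = σ₀²σ²/(σ² + n·σ₀²) = 0.5184·0.7056/7.9632 = 0.045934.

0.045934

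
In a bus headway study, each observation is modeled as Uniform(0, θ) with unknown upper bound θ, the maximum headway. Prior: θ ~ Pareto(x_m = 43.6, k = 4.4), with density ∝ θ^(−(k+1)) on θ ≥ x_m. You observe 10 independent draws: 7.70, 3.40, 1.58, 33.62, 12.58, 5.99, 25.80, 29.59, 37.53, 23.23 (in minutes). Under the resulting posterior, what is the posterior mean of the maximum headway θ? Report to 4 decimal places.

A Pareto(scale x_m, shape k) prior on the upper bound θ of Uniform(0, θ) is conjugate: posterior is Pareto(max(x_m, max xᵢ), k + n).
Sample maximum = 37.53; prior scale x_m = 43.6 → posterior scale = max = 43.60.
Posterior shape = 4.4 + 10 = 14.4.
E[θ|data] = k·x_m/(k−1) = 14.4·43.60/13.4 = 46.8537.

46.8537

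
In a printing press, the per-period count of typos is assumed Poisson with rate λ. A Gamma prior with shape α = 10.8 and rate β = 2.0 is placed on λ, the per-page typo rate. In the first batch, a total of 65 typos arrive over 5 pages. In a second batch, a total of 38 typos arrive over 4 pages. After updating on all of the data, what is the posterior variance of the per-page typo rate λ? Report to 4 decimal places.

0.9405

With a Gamma(shape α, rate β) prior, the Poisson likelihood is conjugate: the posterior is Gamma(α + ΣXᵢ, β + n).
After batch 1: Gamma(α+S, β+n) = Gamma(10.8+65, 2.0+5) = Gamma(75.8, 7.0).
After batch 2: Gamma(α+S, β+n) = Gamma(75.8+38, 7.0+4) = Gamma(113.8, 11.0).
Var = α/β² = 113.8/11.0² = 0.9405.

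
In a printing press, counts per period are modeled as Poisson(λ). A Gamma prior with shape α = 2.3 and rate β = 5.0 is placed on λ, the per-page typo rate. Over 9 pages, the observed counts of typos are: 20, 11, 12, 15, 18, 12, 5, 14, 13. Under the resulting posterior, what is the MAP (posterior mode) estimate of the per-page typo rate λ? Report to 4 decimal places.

With a Gamma(shape α, rate β) prior, the Poisson likelihood is conjugate: the posterior is Gamma(α + ΣXᵢ, β + n).
Sum of counts S = 120 over n = 9 pages.
Posterior: Gamma(α+S, β+n) = Gamma(2.3+120, 5.0+9) = Gamma(122.3, 14.0).
Mode of Gamma(α,β) for α≥1 is (α−1)/β = 121.3/14.0 = 8.6643.

8.6643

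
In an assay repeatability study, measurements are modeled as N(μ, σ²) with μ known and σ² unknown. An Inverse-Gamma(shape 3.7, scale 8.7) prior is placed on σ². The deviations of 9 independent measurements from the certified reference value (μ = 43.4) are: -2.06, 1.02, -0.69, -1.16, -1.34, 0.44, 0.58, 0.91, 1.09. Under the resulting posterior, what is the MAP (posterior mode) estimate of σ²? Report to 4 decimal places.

With known mean μ and an Inverse-Gamma(α, β) prior on σ², the Normal likelihood is conjugate: posterior is Inv-Gamma(α + n/2, β + Σ(xᵢ−μ)²/2).
Σ(xᵢ−μ)² = (-2.06)² + (1.02)² + (-0.69)² + (-1.16)² + (-1.34)² + (0.44)² + (0.58)² + (0.91)² + (1.09)² = 11.4475.
Posterior: Inv-Gamma(3.7 + 9/2, 8.7 + 11.4475/2) = Inv-Gamma(8.20, 14.42375).
Mode = β/(α+1) = 14.42375/9.20 = 1.5678.

1.5678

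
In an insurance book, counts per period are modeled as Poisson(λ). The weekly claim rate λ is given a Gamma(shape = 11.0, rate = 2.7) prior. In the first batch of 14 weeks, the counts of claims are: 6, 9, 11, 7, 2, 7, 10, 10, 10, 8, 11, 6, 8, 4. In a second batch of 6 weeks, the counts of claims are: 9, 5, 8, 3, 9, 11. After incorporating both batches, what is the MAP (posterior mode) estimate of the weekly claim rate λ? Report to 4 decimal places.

7.2247

With a Gamma(shape α, rate β) prior, the Poisson likelihood is conjugate: the posterior is Gamma(α + ΣXᵢ, β + n).
Batch 1: sum of counts S = 109 over n = 14 weeks.
After batch 1: Gamma(α+S, β+n) = Gamma(11.0+109, 2.7+14) = Gamma(120.0, 16.7).
Batch 2: sum of counts S = 45 over n = 6 weeks.
After batch 2: Gamma(α+S, β+n) = Gamma(120.0+45, 16.7+6) = Gamma(165.0, 22.7).
Mode of Gamma(α,β) for α≥1 is (α−1)/β = 164.0/22.7 = 7.2247.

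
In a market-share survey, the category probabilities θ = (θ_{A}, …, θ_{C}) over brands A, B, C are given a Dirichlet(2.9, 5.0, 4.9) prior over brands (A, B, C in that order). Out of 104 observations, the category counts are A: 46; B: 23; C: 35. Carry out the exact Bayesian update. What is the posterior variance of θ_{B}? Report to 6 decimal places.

The Dirichlet prior is conjugate to the Multinomial likelihood: each posterior αⱼ = prior αⱼ + observed count nⱼ.
Posterior concentration: (48.9, 28.0, 39.9), total = 116.8.
Var[θ_j] = α_j(Σα−α_j)/((Σα)²(Σα+1)) = 28.0·88.8/(116.8²·117.8) = 0.001547.

0.001547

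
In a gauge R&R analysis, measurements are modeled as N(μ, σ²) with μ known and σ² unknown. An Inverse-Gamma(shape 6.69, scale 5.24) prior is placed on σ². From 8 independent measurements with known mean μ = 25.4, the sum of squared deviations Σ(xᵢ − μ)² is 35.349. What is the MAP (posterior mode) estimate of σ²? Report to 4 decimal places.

1.9602

With known mean μ and an Inverse-Gamma(α, β) prior on σ², the Normal likelihood is conjugate: posterior is Inv-Gamma(α + n/2, β + Σ(xᵢ−μ)²/2).
Posterior: Inv-Gamma(6.69 + 8/2, 5.24 + 35.349/2) = Inv-Gamma(10.69, 22.9145).
Mode = β/(α+1) = 22.9145/11.69 = 1.9602.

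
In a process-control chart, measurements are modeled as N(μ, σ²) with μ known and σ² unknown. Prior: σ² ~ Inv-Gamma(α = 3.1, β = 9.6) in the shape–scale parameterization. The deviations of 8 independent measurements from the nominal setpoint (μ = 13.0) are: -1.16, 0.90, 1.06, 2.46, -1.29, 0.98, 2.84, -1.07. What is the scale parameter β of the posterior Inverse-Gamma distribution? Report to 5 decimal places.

With known mean μ and an Inverse-Gamma(α, β) prior on σ², the Normal likelihood is conjugate: posterior is Inv-Gamma(α + n/2, β + Σ(xᵢ−μ)²/2).
Σ(xᵢ−μ)² = (-1.16)² + (0.90)² + (1.06)² + (2.46)² + (-1.29)² + (0.98)² + (2.84)² + (-1.07)² = 21.1658.
Posterior: Inv-Gamma(3.1 + 8/2, 9.6 + 21.1658/2) = Inv-Gamma(7.10, 20.18290).
Posterior β = 20.18290.

20.18290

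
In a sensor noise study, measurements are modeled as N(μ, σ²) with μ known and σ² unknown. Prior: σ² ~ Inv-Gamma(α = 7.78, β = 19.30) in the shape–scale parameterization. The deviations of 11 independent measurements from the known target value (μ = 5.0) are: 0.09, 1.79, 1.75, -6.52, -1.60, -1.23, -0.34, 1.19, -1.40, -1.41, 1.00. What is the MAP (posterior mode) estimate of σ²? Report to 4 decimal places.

3.4292

With known mean μ and an Inverse-Gamma(α, β) prior on σ², the Normal likelihood is conjugate: posterior is Inv-Gamma(α + n/2, β + Σ(xᵢ−μ)²/2).
Σ(xᵢ−μ)² = (0.09)² + (1.79)² + (1.75)² + (-6.52)² + (-1.60)² + (-1.23)² + (-0.34)² + (1.19)² + (-1.40)² + (-1.41)² + (1.00)² = 59.3378.
Posterior: Inv-Gamma(7.78 + 11/2, 19.30 + 59.3378/2) = Inv-Gamma(13.28, 48.96890).
Mode = β/(α+1) = 48.96890/14.28 = 3.4292.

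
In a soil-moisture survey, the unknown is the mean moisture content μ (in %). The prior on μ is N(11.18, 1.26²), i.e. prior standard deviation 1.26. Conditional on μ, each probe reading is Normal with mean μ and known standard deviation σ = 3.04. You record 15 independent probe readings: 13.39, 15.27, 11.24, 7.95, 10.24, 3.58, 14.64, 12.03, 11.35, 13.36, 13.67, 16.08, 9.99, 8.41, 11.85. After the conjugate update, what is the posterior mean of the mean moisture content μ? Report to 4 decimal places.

11.4370

For Normal data with known variance σ², a Normal(μ₀, σ₀²) prior on μ is conjugate. Posterior precision = 1/σ₀² + n/σ²; posterior mean is the precision-weighted average of μ₀ and x̄.
Σxᵢ = 13.39 + 15.27 + 11.24 + 7.95 + 10.24 + 3.58 + 14.64 + 12.03 + 11.35 + 13.36 + 13.67 + 16.08 + 9.99 + 8.41 + 11.85 = 173.05, so n·x̄ = 173.05.
σ₀² = 1.26² = 1.5876, σ² = 3.04² = 9.2416; σ² + n·σ₀² = 9.2416 + 15·1.5876 = 33.0556.
Posterior mean = (μ₀/σ₀² + n·x̄/σ²)/(1/σ₀² + n/σ²) = (σ²·μ₀ + σ₀²·n·x̄)/(σ² + n·σ₀²) = (9.2416·11.18 + 1.5876·173.05)/33.0556 = 378.055268/33.0556 = 11.4370.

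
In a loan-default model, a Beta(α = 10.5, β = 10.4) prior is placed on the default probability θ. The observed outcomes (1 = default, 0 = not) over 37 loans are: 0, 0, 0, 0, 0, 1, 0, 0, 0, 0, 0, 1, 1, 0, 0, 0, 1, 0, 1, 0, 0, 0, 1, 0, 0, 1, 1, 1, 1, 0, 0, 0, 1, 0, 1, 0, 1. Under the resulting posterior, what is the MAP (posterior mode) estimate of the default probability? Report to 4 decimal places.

0.4025

The Beta prior is conjugate to a Binomial/Bernoulli likelihood; the update adds successes to α and failures to β.
Posterior: Beta(α+k, β+n−k) = Beta(10.5+13, 10.4+24) = Beta(23.5, 34.4).
Mode of Beta(a,b) for a,b>1 is (a−1)/(a+b−2) = 22.5/55.9 = 0.4025.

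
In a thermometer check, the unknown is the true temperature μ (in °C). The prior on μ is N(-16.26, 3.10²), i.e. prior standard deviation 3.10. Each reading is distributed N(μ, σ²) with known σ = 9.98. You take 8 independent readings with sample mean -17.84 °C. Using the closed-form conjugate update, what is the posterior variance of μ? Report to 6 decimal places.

For Normal data with known variance σ², a Normal(μ₀, σ₀²) prior on μ is conjugate. Posterior precision = 1/σ₀² + n/σ²; posterior mean is the precision-weighted average of μ₀ and x̄.
σ₀² = 3.10² = 9.61, σ² = 9.98² = 99.6004; σ² + n·σ₀² = 99.6004 + 8·9.61 = 176.4804.
Posterior precision = 1/σ₀² + n/σ² = 1/9.61 + 8/99.6004 = (σ² + n·σ₀²)/(σ₀²σ²) = 176.4804/(9.61·99.6004); posterior variance σₙ² = σ₀²σ²/(σ² + n·σ₀²) = 9.61·99.6004/176.4804 = 5.423604.

5.423604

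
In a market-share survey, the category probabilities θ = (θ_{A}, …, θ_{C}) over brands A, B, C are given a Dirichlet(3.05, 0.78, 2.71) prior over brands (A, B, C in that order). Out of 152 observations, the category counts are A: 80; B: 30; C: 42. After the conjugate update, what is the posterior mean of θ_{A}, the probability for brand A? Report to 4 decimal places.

The Dirichlet prior is conjugate to the Multinomial likelihood: each posterior αⱼ = prior αⱼ + observed count nⱼ.
Posterior concentration: (83.05, 30.78, 44.71), total = 158.54.
E[θ_{A}|data] = α_{A}/Σα = 83.05/158.54 = 0.5238.

0.5238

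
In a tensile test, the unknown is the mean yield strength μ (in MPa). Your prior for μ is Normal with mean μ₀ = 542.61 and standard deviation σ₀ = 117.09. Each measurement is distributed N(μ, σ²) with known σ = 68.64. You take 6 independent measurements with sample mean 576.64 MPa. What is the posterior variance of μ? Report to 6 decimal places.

For Normal data with known variance σ², a Normal(μ₀, σ₀²) prior on μ is conjugate. Posterior precision = 1/σ₀² + n/σ²; posterior mean is the precision-weighted average of μ₀ and x̄.
σ₀² = 117.09² = 13710.0681, σ² = 68.64² = 4711.4496; σ² + n·σ₀² = 4711.4496 + 6·13710.0681 = 86971.8582.
Posterior precision = 1/σ₀² + n/σ² = 1/13710.0681 + 6/4711.4496 = (σ² + n·σ₀²)/(σ₀²σ²) = 86971.8582/(13710.0681·4711.4496); posterior variance σₙ² = σ₀²σ²/(σ² + n·σ₀²) = 13710.0681·4711.4496/86971.8582 = 742.703401.

742.703401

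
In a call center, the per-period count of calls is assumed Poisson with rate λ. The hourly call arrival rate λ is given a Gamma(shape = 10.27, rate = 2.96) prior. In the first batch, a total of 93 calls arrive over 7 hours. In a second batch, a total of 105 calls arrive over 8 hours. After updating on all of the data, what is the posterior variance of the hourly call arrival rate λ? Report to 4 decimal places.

With a Gamma(shape α, rate β) prior, the Poisson likelihood is conjugate: the posterior is Gamma(α + ΣXᵢ, β + n).
After batch 1: Gamma(α+S, β+n) = Gamma(10.27+93, 2.96+7) = Gamma(103.27, 9.96).
After batch 2: Gamma(α+S, β+n) = Gamma(103.27+105, 9.96+8) = Gamma(208.27, 17.96).
Var = α/β² = 208.27/17.96² = 0.6457.

0.6457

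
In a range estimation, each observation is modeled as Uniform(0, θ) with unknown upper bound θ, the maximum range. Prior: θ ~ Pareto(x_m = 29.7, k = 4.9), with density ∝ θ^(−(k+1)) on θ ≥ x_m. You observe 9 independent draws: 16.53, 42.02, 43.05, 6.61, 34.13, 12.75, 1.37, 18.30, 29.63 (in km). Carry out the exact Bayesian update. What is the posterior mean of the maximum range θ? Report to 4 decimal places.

46.3872

A Pareto(scale x_m, shape k) prior on the upper bound θ of Uniform(0, θ) is conjugate: posterior is Pareto(max(x_m, max xᵢ), k + n).
Sample maximum = 43.05; prior scale x_m = 29.7 → posterior scale = max = 43.05.
Posterior shape = 4.9 + 9 = 13.9.
E[θ|data] = k·x_m/(k−1) = 13.9·43.05/12.9 = 46.3872.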